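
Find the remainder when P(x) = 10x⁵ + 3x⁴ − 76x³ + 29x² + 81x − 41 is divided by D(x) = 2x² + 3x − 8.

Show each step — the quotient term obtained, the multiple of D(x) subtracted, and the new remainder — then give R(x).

Step 1: lead(10x⁵ + 3x⁴ − 76x³ + 29x² + 81x − 41) ÷ lead(D) = 10x⁵ ÷ 2x² = 5x³. Subtract (5x³)·D = 10x⁵ + 15x⁴ − 40x³. Remainder: −12x⁴ − 36x³ + 29x² + 81x − 41.
Step 2: lead(−12x⁴ − 36x³ + 29x² + 81x − 41) ÷ lead(D) = −12x⁴ ÷ 2x² = −6x². Subtract (−6x²)·D = −12x⁴ − 18x³ + 48x². Remainder: −18x³ − 19x² + 81x − 41.
Step 3: lead(−18x³ − 19x² + 81x − 41) ÷ lead(D) = −18x³ ÷ 2x² = −9x. Subtract (−9x)·D = −18x³ − 27x² + 72x. Remainder: 8x² + 9x − 41.
Step 4: lead(8x² + 9x − 41) ÷ lead(D) = 8x² ÷ 2x² = 4. Subtract (4)·D = 8x² + 12x − 32. Remainder: −3x − 9.

R(x) = −3x − 9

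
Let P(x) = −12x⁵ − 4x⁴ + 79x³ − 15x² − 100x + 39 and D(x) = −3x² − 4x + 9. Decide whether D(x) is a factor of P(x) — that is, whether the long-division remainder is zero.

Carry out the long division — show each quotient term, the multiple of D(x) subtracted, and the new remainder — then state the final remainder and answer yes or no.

Step 1: lead(−12x⁵ − 4x⁴ + 79x³ − 15x² − 100x + 39) ÷ lead(D) = −12x⁵ ÷ −3x² = 4x³. Subtract (4x³)·D = −12x⁵ − 16x⁴ + 36x³. Remainder: 12x⁴ + 43x³ − 15x² − 100x + 39.
Step 2: lead(12x⁴ + 43x³ − 15x² − 100x + 39) ÷ lead(D) = 12x⁴ ÷ −3x² = −4x². Subtract (−4x²)·D = 12x⁴ + 16x³ − 36x². Remainder: 27x³ + 21x² − 100x + 39.
Step 3: lead(27x³ + 21x² − 100x + 39) ÷ lead(D) = 27x³ ÷ −3x² = −9x. Subtract (−9x)·D = 27x³ + 36x² − 81x. Remainder: −15x² − 19x + 39.
Step 4: lead(−15x² − 19x + 39) ÷ lead(D) = −15x² ÷ −3x² = 5. Subtract (5)·D = −15x² − 20x + 45. Remainder: x − 6.

R(x) = x − 6, so D(x) is not a factor of P(x). no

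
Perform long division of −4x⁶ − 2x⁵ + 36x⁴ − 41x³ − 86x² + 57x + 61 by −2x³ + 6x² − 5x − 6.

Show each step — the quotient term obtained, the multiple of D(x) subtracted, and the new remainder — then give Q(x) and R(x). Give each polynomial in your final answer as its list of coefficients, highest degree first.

Q = [2, 7, -2, -9]; R = [7]

Step 1: lead(−4x⁶ − 2x⁵ + 36x⁴ − 41x³ − 86x² + 57x + 61) ÷ lead(D) = −4x⁶ ÷ −2x³ = 2x³. Subtract (2x³)·D = −4x⁶ + 12x⁵ − 10x⁴ − 12x³. Remainder: −14x⁵ + 46x⁴ − 29x³ − 86x² + 57x + 61.
Step 2: lead(−14x⁵ + 46x⁴ − 29x³ − 86x² + 57x + 61) ÷ lead(D) = −14x⁵ ÷ −2x³ = 7x². Subtract (7x²)·D = −14x⁵ + 42x⁴ − 35x³ − 42x². Remainder: 4x⁴ + 6x³ − 44x² + 57x + 61.
Step 3: lead(4x⁴ + 6x³ − 44x² + 57x + 61) ÷ lead(D) = 4x⁴ ÷ −2x³ = −2x. Subtract (−2x)·D = 4x⁴ − 12x³ + 10x² + 12x. Remainder: 18x³ − 54x² + 45x + 61.
Step 4: lead(18x³ − 54x² + 45x + 61) ÷ lead(D) = 18x³ ÷ −2x³ = −9. Subtract (−9)·D = 18x³ − 54x² + 45x + 54. Remainder: 7.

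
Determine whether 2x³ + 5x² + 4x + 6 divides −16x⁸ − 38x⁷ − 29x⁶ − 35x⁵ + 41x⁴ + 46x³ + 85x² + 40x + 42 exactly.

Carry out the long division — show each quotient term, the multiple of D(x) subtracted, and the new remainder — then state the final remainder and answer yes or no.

R(x) = 0, so D(x) is a factor of P(x). yes

Step 1: lead(−16x⁸ − 38x⁷ − 29x⁶ − 35x⁵ + 41x⁴ + 46x³ + 85x² + 40x + 42) ÷ lead(D) = −16x⁸ ÷ 2x³ = −8x⁵. Subtract (−8x⁵)·D = −16x⁸ − 40x⁷ − 32x⁶ − 48x⁵. Remainder: 2x⁷ + 3x⁶ + 13x⁵ + 41x⁴ + 46x³ + 85x² + 40x + 42.
Step 2: lead(2x⁷ + 3x⁶ + 13x⁵ + 41x⁴ + 46x³ + 85x² + 40x + 42) ÷ lead(D) = 2x⁷ ÷ 2x³ = x⁴. Subtract (x⁴)·D = 2x⁷ + 5x⁶ + 4x⁵ + 6x⁴. Remainder: −2x⁶ + 9x⁵ + 35x⁴ + 46x³ + 85x² + 40x + 42.
Step 3: lead(−2x⁶ + 9x⁵ + 35x⁴ + 46x³ + 85x² + 40x + 42) ÷ lead(D) = −2x⁶ ÷ 2x³ = −x³. Subtract (−x³)·D = −2x⁶ − 5x⁵ − 4x⁴ − 6x³. Remainder: 14x⁵ + 39x⁴ + 52x³ + 85x² + 40x + 42.
Step 4: lead(14x⁵ + 39x⁴ + 52x³ + 85x² + 40x + 42) ÷ lead(D) = 14x⁵ ÷ 2x³ = 7x². Subtract (7x²)·D = 14x⁵ + 35x⁴ + 28x³ + 42x². Remainder: 4x⁴ + 24x³ + 43x² + 40x + 42.
Step 5: lead(4x⁴ + 24x³ + 43x² + 40x + 42) ÷ lead(D) = 4x⁴ ÷ 2x³ = 2x. Subtract (2x)·D = 4x⁴ + 10x³ + 8x² + 12x. Remainder: 14x³ + 35x² + 28x + 42.
Step 6: lead(14x³ + 35x² + 28x + 42) ÷ lead(D) = 14x³ ÷ 2x³ = 7. Subtract (7)·D = 14x³ + 35x² + 28x + 42. Remainder: 0.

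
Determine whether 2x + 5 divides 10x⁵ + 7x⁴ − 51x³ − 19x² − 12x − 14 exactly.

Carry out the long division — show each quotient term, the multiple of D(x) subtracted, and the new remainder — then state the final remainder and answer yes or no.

Step 1: lead(10x⁵ + 7x⁴ − 51x³ − 19x² − 12x − 14) ÷ lead(D) = 10x⁵ ÷ 2x = 5x⁴. Subtract (5x⁴)·D = 10x⁵ + 25x⁴. Remainder: −18x⁴ − 51x³ − 19x² − 12x − 14.
Step 2: lead(−18x⁴ − 51x³ − 19x² − 12x − 14) ÷ lead(D) = −18x⁴ ÷ 2x = −9x³. Subtract (−9x³)·D = −18x⁴ − 45x³. Remainder: −6x³ − 19x² − 12x − 14.
Step 3: lead(−6x³ − 19x² − 12x − 14) ÷ lead(D) = −6x³ ÷ 2x = −3x². Subtract (−3x²)·D = −6x³ − 15x². Remainder: −4x² − 12x − 14.
Step 4: lead(−4x² − 12x − 14) ÷ lead(D) = −4x² ÷ 2x = −2x. Subtract (−2x)·D = −4x² − 10x. Remainder: −2x − 14.
Step 5: lead(−2x − 14) ÷ lead(D) = −2x ÷ 2x = −1. Subtract (−1)·D = −2x − 5. Remainder: −9.

R(x) = −9, so D(x) is not a factor of P(x). no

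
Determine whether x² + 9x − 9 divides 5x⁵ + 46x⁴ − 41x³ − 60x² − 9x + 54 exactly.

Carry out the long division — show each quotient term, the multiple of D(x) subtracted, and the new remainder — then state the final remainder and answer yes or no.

R(x) = 0, so D(x) is a factor of P(x). yes

Step 1: lead(5x⁵ + 46x⁴ − 41x³ − 60x² − 9x + 54) ÷ lead(D) = 5x⁵ ÷ x² = 5x³. Subtract (5x³)·D = 5x⁵ + 45x⁴ − 45x³. Remainder: x⁴ + 4x³ − 60x² − 9x + 54.
Step 2: lead(x⁴ + 4x³ − 60x² − 9x + 54) ÷ lead(D) = x⁴ ÷ x² = x². Subtract (x²)·D = x⁴ + 9x³ − 9x². Remainder: −5x³ − 51x² − 9x + 54.
Step 3: lead(−5x³ − 51x² − 9x + 54) ÷ lead(D) = −5x³ ÷ x² = −5x. Subtract (−5x)·D = −5x³ − 45x² + 45x. Remainder: −6x² − 54x + 54.
Step 4: lead(−6x² − 54x + 54) ÷ lead(D) = −6x² ÷ x² = −6. Subtract (−6)·D = −6x² − 54x + 54. Remainder: 0.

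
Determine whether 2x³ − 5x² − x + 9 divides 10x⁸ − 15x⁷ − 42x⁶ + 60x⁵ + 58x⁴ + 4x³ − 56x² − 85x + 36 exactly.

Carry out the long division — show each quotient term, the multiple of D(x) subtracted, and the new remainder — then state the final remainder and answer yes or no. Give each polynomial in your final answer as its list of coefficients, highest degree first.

R = [0], so D(x) is a factor of P(x). yes

Step 1: lead(10x⁸ − 15x⁷ − 42x⁶ + 60x⁵ + 58x⁴ + 4x³ − 56x² − 85x + 36) ÷ lead(D) = 10x⁸ ÷ 2x³ = 5x⁵. Subtract (5x⁵)·D = 10x⁸ − 25x⁷ − 5x⁶ + 45x⁵. Remainder: 10x⁷ − 37x⁶ + 15x⁵ + 58x⁴ + 4x³ − 56x² − 85x + 36.
Step 2: lead(10x⁷ − 37x⁶ + 15x⁵ + 58x⁴ + 4x³ − 56x² − 85x + 36) ÷ lead(D) = 10x⁷ ÷ 2x³ = 5x⁴. Subtract (5x⁴)·D = 10x⁷ − 25x⁶ − 5x⁵ + 45x⁴. Remainder: −12x⁶ + 20x⁵ + 13x⁴ + 4x³ − 56x² − 85x + 36.
Step 3: lead(−12x⁶ + 20x⁵ + 13x⁴ + 4x³ − 56x² − 85x + 36) ÷ lead(D) = −12x⁶ ÷ 2x³ = −6x³. Subtract (−6x³)·D = −12x⁶ + 30x⁵ + 6x⁴ − 54x³. Remainder: −10x⁵ + 7x⁴ + 58x³ − 56x² − 85x + 36.
Step 4: lead(−10x⁵ + 7x⁴ + 58x³ − 56x² − 85x + 36) ÷ lead(D) = −10x⁵ ÷ 2x³ = −5x². Subtract (−5x²)·D = −10x⁵ + 25x⁴ + 5x³ − 45x². Remainder: −18x⁴ + 53x³ − 11x² − 85x + 36.
Step 5: lead(−18x⁴ + 53x³ − 11x² − 85x + 36) ÷ lead(D) = −18x⁴ ÷ 2x³ = −9x. Subtract (−9x)·D = −18x⁴ + 45x³ + 9x² − 81x. Remainder: 8x³ − 20x² − 4x + 36.
Step 6: lead(8x³ − 20x² − 4x + 36) ÷ lead(D) = 8x³ ÷ 2x³ = 4. Subtract (4)·D = 8x³ − 20x² − 4x + 36. Remainder: 0.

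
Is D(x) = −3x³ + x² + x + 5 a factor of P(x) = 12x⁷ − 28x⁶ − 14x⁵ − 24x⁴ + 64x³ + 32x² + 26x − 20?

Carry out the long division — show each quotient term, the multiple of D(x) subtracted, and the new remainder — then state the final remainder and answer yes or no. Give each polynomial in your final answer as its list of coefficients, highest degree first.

R = [0], so D(x) is a factor of P(x). yes

Step 1: lead(12x⁷ − 28x⁶ − 14x⁵ − 24x⁴ + 64x³ + 32x² + 26x − 20) ÷ lead(D) = 12x⁷ ÷ −3x³ = −4x⁴. Subtract (−4x⁴)·D = 12x⁷ − 4x⁶ − 4x⁵ − 20x⁴. Remainder: −24x⁶ − 10x⁵ − 4x⁴ + 64x³ + 32x² + 26x − 20.
Step 2: lead(−24x⁶ − 10x⁵ − 4x⁴ + 64x³ + 32x² + 26x − 20) ÷ lead(D) = −24x⁶ ÷ −3x³ = 8x³. Subtract (8x³)·D = −24x⁶ + 8x⁵ + 8x⁴ + 40x³. Remainder: −18x⁵ − 12x⁴ + 24x³ + 32x² + 26x − 20.
Step 3: lead(−18x⁵ − 12x⁴ + 24x³ + 32x² + 26x − 20) ÷ lead(D) = −18x⁵ ÷ −3x³ = 6x². Subtract (6x²)·D = −18x⁵ + 6x⁴ + 6x³ + 30x². Remainder: −18x⁴ + 18x³ + 2x² + 26x − 20.
Step 4: lead(−18x⁴ + 18x³ + 2x² + 26x − 20) ÷ lead(D) = −18x⁴ ÷ −3x³ = 6x. Subtract (6x)·D = −18x⁴ + 6x³ + 6x² + 30x. Remainder: 12x³ − 4x² − 4x − 20.
Step 5: lead(12x³ − 4x² − 4x − 20) ÷ lead(D) = 12x³ ÷ −3x³ = −4. Subtract (−4)·D = 12x³ − 4x² − 4x − 20. Remainder: 0.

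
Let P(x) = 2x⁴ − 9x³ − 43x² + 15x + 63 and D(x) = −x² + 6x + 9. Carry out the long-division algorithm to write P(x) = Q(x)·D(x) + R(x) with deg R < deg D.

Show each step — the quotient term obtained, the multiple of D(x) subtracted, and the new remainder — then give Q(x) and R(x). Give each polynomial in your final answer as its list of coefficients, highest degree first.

Q = [-2, -3, 7]; R = [0]

Step 1: lead(2x⁴ − 9x³ − 43x² + 15x + 63) ÷ lead(D) = 2x⁴ ÷ −x² = −2x². Subtract (−2x²)·D = 2x⁴ − 12x³ − 18x². Remainder: 3x³ − 25x² + 15x + 63.
Step 2: lead(3x³ − 25x² + 15x + 63) ÷ lead(D) = 3x³ ÷ −x² = −3x. Subtract (−3x)·D = 3x³ − 18x² − 27x. Remainder: −7x² + 42x + 63.
Step 3: lead(−7x² + 42x + 63) ÷ lead(D) = −7x² ÷ −x² = 7. Subtract (7)·D = −7x² + 42x + 63. Remainder: 0.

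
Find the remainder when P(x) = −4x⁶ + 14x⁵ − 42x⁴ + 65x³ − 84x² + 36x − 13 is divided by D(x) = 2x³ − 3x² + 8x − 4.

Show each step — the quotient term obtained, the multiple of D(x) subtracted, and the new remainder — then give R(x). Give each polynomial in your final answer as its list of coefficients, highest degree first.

Step 1: lead(−4x⁶ + 14x⁵ − 42x⁴ + 65x³ − 84x² + 36x − 13) ÷ lead(D) = −4x⁶ ÷ 2x³ = −2x³. Subtract (−2x³)·D = −4x⁶ + 6x⁵ − 16x⁴ + 8x³. Remainder: 8x⁵ − 26x⁴ + 57x³ − 84x² + 36x − 13.
Step 2: lead(8x⁵ − 26x⁴ + 57x³ − 84x² + 36x − 13) ÷ lead(D) = 8x⁵ ÷ 2x³ = 4x². Subtract (4x²)·D = 8x⁵ − 12x⁴ + 32x³ − 16x². Remainder: −14x⁴ + 25x³ − 68x² + 36x − 13.
Step 3: lead(−14x⁴ + 25x³ − 68x² + 36x − 13) ÷ lead(D) = −14x⁴ ÷ 2x³ = −7x. Subtract (−7x)·D = −14x⁴ + 21x³ − 56x² + 28x. Remainder: 4x³ − 12x² + 8x − 13.
Step 4: lead(4x³ − 12x² + 8x − 13) ÷ lead(D) = 4x³ ÷ 2x³ = 2. Subtract (2)·D = 4x³ − 6x² + 16x − 8. Remainder: −6x² − 8x − 5.

R = [-6, -8, -5]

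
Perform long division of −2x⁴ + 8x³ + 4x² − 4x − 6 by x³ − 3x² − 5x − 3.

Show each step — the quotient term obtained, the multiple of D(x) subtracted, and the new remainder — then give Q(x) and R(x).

Q(x) = −2x + 2; R(x) = 0

Step 1: lead(−2x⁴ + 8x³ + 4x² − 4x − 6) ÷ lead(D) = −2x⁴ ÷ x³ = −2x. Subtract (−2x)·D = −2x⁴ + 6x³ + 10x² + 6x. Remainder: 2x³ − 6x² − 10x − 6.
Step 2: lead(2x³ − 6x² − 10x − 6) ÷ lead(D) = 2x³ ÷ x³ = 2. Subtract (2)·D = 2x³ − 6x² − 10x − 6. Remainder: 0.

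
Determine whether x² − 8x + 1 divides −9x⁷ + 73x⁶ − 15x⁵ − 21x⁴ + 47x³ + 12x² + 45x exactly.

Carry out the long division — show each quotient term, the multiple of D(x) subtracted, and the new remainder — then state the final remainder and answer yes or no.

Step 1: lead(−9x⁷ + 73x⁶ − 15x⁵ − 21x⁴ + 47x³ + 12x² + 45x) ÷ lead(D) = −9x⁷ ÷ x² = −9x⁵. Subtract (−9x⁵)·D = −9x⁷ + 72x⁶ − 9x⁵. Remainder: x⁶ − 6x⁵ − 21x⁴ + 47x³ + 12x² + 45x.
Step 2: lead(x⁶ − 6x⁵ − 21x⁴ + 47x³ + 12x² + 45x) ÷ lead(D) = x⁶ ÷ x² = x⁴. Subtract (x⁴)·D = x⁶ − 8x⁵ + x⁴. Remainder: 2x⁵ − 22x⁴ + 47x³ + 12x² + 45x.
Step 3: lead(2x⁵ − 22x⁴ + 47x³ + 12x² + 45x) ÷ lead(D) = 2x⁵ ÷ x² = 2x³. Subtract (2x³)·D = 2x⁵ − 16x⁴ + 2x³. Remainder: −6x⁴ + 45x³ + 12x² + 45x.
Step 4: lead(−6x⁴ + 45x³ + 12x² + 45x) ÷ lead(D) = −6x⁴ ÷ x² = −6x². Subtract (−6x²)·D = −6x⁴ + 48x³ − 6x². Remainder: −3x³ + 18x² + 45x.
Step 5: lead(−3x³ + 18x² + 45x) ÷ lead(D) = −3x³ ÷ x² = −3x. Subtract (−3x)·D = −3x³ + 24x² − 3x. Remainder: −6x² + 48x.
Step 6: lead(−6x² + 48x) ÷ lead(D) = −6x² ÷ x² = −6. Subtract (−6)·D = −6x² + 48x − 6. Remainder: 6.

R(x) = 6, so D(x) is not a factor of P(x). no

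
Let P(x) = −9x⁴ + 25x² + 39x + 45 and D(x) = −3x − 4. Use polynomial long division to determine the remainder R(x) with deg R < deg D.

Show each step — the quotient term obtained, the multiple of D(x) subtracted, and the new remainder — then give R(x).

Step 1: lead(−9x⁴ + 25x² + 39x + 45) ÷ lead(D) = −9x⁴ ÷ −3x = 3x³. Subtract (3x³)·D = −9x⁴ − 12x³. Remainder: 12x³ + 25x² + 39x + 45.
Step 2: lead(12x³ + 25x² + 39x + 45) ÷ lead(D) = 12x³ ÷ −3x = −4x². Subtract (−4x²)·D = 12x³ + 16x². Remainder: 9x² + 39x + 45.
Step 3: lead(9x² + 39x + 45) ÷ lead(D) = 9x² ÷ −3x = −3x. Subtract (−3x)·D = 9x² + 12x. Remainder: 27x + 45.
Step 4: lead(27x + 45) ÷ lead(D) = 27x ÷ −3x = −9. Subtract (−9)·D = 27x + 36. Remainder: 9.

R(x) = 9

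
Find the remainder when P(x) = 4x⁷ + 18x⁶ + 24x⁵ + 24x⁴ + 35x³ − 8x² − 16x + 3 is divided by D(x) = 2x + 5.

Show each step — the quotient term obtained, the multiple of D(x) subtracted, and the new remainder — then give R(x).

Step 1: lead(4x⁷ + 18x⁶ + 24x⁵ + 24x⁴ + 35x³ − 8x² − 16x + 3) ÷ lead(D) = 4x⁷ ÷ 2x = 2x⁶. Subtract (2x⁶)·D = 4x⁷ + 10x⁶. Remainder: 8x⁶ + 24x⁵ + 24x⁴ + 35x³ − 8x² − 16x + 3.
Step 2: lead(8x⁶ + 24x⁵ + 24x⁴ + 35x³ − 8x² − 16x + 3) ÷ lead(D) = 8x⁶ ÷ 2x = 4x⁵. Subtract (4x⁵)·D = 8x⁶ + 20x⁵. Remainder: 4x⁵ + 24x⁴ + 35x³ − 8x² − 16x + 3.
Step 3: lead(4x⁵ + 24x⁴ + 35x³ − 8x² − 16x + 3) ÷ lead(D) = 4x⁵ ÷ 2x = 2x⁴. Subtract (2x⁴)·D = 4x⁵ + 10x⁴. Remainder: 14x⁴ + 35x³ − 8x² − 16x + 3.
Step 4: lead(14x⁴ + 35x³ − 8x² − 16x + 3) ÷ lead(D) = 14x⁴ ÷ 2x = 7x³. Subtract (7x³)·D = 14x⁴ + 35x³. Remainder: −8x² − 16x + 3.
Step 5: lead(−8x² − 16x + 3) ÷ lead(D) = −8x² ÷ 2x = −4x. Subtract (−4x)·D = −8x² − 20x. Remainder: 4x + 3.
Step 6: lead(4x + 3) ÷ lead(D) = 4x ÷ 2x = 2. Subtract (2)·D = 4x + 10. Remainder: −7.

R(x) = −7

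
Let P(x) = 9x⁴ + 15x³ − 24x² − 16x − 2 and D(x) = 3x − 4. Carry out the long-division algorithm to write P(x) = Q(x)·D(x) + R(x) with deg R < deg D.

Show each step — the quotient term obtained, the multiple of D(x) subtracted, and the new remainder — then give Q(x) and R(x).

Q(x) = 3x³ + 9x² + 4x; R(x) = −2

Step 1: lead(9x⁴ + 15x³ − 24x² − 16x − 2) ÷ lead(D) = 9x⁴ ÷ 3x = 3x³. Subtract (3x³)·D = 9x⁴ − 12x³. Remainder: 27x³ − 24x² − 16x − 2.
Step 2: lead(27x³ − 24x² − 16x − 2) ÷ lead(D) = 27x³ ÷ 3x = 9x². Subtract (9x²)·D = 27x³ − 36x². Remainder: 12x² − 16x − 2.
Step 3: lead(12x² − 16x − 2) ÷ lead(D) = 12x² ÷ 3x = 4x. Subtract (4x)·D = 12x² − 16x. Remainder: −2.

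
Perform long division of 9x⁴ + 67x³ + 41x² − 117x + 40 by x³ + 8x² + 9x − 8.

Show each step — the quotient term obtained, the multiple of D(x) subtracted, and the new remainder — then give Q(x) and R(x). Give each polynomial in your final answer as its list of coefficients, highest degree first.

Step 1: lead(9x⁴ + 67x³ + 41x² − 117x + 40) ÷ lead(D) = 9x⁴ ÷ x³ = 9x. Subtract (9x)·D = 9x⁴ + 72x³ + 81x² − 72x. Remainder: −5x³ − 40x² − 45x + 40.
Step 2: lead(−5x³ − 40x² − 45x + 40) ÷ lead(D) = −5x³ ÷ x³ = −5. Subtract (−5)·D = −5x³ − 40x² − 45x + 40. Remainder: 0.

Q = [9, -5]; R = [0]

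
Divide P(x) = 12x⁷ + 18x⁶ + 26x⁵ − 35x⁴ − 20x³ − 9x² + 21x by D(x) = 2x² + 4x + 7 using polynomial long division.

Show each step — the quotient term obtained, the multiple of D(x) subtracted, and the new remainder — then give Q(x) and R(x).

Step 1: lead(12x⁷ + 18x⁶ + 26x⁵ − 35x⁴ − 20x³ − 9x² + 21x) ÷ lead(D) = 12x⁷ ÷ 2x² = 6x⁵. Subtract (6x⁵)·D = 12x⁷ + 24x⁶ + 42x⁵. Remainder: −6x⁶ − 16x⁵ − 35x⁴ − 20x³ − 9x² + 21x.
Step 2: lead(−6x⁶ − 16x⁵ − 35x⁴ − 20x³ − 9x² + 21x) ÷ lead(D) = −6x⁶ ÷ 2x² = −3x⁴. Subtract (−3x⁴)·D = −6x⁶ − 12x⁵ − 21x⁴. Remainder: −4x⁵ − 14x⁴ − 20x³ − 9x² + 21x.
Step 3: lead(−4x⁵ − 14x⁴ − 20x³ − 9x² + 21x) ÷ lead(D) = −4x⁵ ÷ 2x² = −2x³. Subtract (−2x³)·D = −4x⁵ − 8x⁴ − 14x³. Remainder: −6x⁴ − 6x³ − 9x² + 21x.
Step 4: lead(−6x⁴ − 6x³ − 9x² + 21x) ÷ lead(D) = −6x⁴ ÷ 2x² = −3x². Subtract (−3x²)·D = −6x⁴ − 12x³ − 21x². Remainder: 6x³ + 12x² + 21x.
Step 5: lead(6x³ + 12x² + 21x) ÷ lead(D) = 6x³ ÷ 2x² = 3x. Subtract (3x)·D = 6x³ + 12x² + 21x. Remainder: 0.

Q(x) = 6x⁵ − 3x⁴ − 2x³ − 3x² + 3x; R(x) = 0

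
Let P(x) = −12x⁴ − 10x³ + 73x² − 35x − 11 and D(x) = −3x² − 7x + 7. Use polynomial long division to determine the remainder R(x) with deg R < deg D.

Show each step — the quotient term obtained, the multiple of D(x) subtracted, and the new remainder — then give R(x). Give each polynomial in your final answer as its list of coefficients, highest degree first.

R = [-4]

Step 1: lead(−12x⁴ − 10x³ + 73x² − 35x − 11) ÷ lead(D) = −12x⁴ ÷ −3x² = 4x². Subtract (4x²)·D = −12x⁴ − 28x³ + 28x². Remainder: 18x³ + 45x² − 35x − 11.
Step 2: lead(18x³ + 45x² − 35x − 11) ÷ lead(D) = 18x³ ÷ −3x² = −6x. Subtract (−6x)·D = 18x³ + 42x² − 42x. Remainder: 3x² + 7x − 11.
Step 3: lead(3x² + 7x − 11) ÷ lead(D) = 3x² ÷ −3x² = −1. Subtract (−1)·D = 3x² + 7x − 7. Remainder: −4.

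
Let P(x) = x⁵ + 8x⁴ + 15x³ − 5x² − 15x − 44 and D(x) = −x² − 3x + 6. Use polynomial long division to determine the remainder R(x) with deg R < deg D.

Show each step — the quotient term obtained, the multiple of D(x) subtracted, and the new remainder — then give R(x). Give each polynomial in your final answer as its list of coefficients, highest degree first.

Step 1: lead(x⁵ + 8x⁴ + 15x³ − 5x² − 15x − 44) ÷ lead(D) = x⁵ ÷ −x² = −x³. Subtract (−x³)·D = x⁵ + 3x⁴ − 6x³. Remainder: 5x⁴ + 21x³ − 5x² − 15x − 44.
Step 2: lead(5x⁴ + 21x³ − 5x² − 15x − 44) ÷ lead(D) = 5x⁴ ÷ −x² = −5x². Subtract (−5x²)·D = 5x⁴ + 15x³ − 30x². Remainder: 6x³ + 25x² − 15x − 44.
Step 3: lead(6x³ + 25x² − 15x − 44) ÷ lead(D) = 6x³ ÷ −x² = −6x. Subtract (−6x)·D = 6x³ + 18x² − 36x. Remainder: 7x² + 21x − 44.
Step 4: lead(7x² + 21x − 44) ÷ lead(D) = 7x² ÷ −x² = −7. Subtract (−7)·D = 7x² + 21x − 42. Remainder: −2.

R = [-2]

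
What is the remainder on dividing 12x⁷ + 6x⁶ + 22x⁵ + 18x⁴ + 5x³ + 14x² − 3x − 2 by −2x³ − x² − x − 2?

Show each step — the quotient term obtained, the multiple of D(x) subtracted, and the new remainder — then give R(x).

Step 1: lead(12x⁷ + 6x⁶ + 22x⁵ + 18x⁴ + 5x³ + 14x² − 3x − 2) ÷ lead(D) = 12x⁷ ÷ −2x³ = −6x⁴. Subtract (−6x⁴)·D = 12x⁷ + 6x⁶ + 6x⁵ + 12x⁴. Remainder: 16x⁵ + 6x⁴ + 5x³ + 14x² − 3x − 2.
Step 2: lead(16x⁵ + 6x⁴ + 5x³ + 14x² − 3x − 2) ÷ lead(D) = 16x⁵ ÷ −2x³ = −8x². Subtract (−8x²)·D = 16x⁵ + 8x⁴ + 8x³ + 16x². Remainder: −2x⁴ − 3x³ − 2x² − 3x − 2.
Step 3: lead(−2x⁴ − 3x³ − 2x² − 3x − 2) ÷ lead(D) = −2x⁴ ÷ −2x³ = x. Subtract (x)·D = −2x⁴ − x³ − x² − 2x. Remainder: −2x³ − x² − x − 2.
Step 4: lead(−2x³ − x² − x − 2) ÷ lead(D) = −2x³ ÷ −2x³ = 1. Subtract (1)·D = −2x³ − x² − x − 2. Remainder: 0.

R(x) = 0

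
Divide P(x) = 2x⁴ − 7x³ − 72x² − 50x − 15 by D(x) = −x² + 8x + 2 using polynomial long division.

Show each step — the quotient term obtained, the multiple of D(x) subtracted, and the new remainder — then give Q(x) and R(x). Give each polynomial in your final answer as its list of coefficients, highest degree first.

Q = [-2, -9, -4]; R = [-7]

Step 1: lead(2x⁴ − 7x³ − 72x² − 50x − 15) ÷ lead(D) = 2x⁴ ÷ −x² = −2x². Subtract (−2x²)·D = 2x⁴ − 16x³ − 4x². Remainder: 9x³ − 68x² − 50x − 15.
Step 2: lead(9x³ − 68x² − 50x − 15) ÷ lead(D) = 9x³ ÷ −x² = −9x. Subtract (−9x)·D = 9x³ − 72x² − 18x. Remainder: 4x² − 32x − 15.
Step 3: lead(4x² − 32x − 15) ÷ lead(D) = 4x² ÷ −x² = −4. Subtract (−4)·D = 4x² − 32x − 8. Remainder: −7.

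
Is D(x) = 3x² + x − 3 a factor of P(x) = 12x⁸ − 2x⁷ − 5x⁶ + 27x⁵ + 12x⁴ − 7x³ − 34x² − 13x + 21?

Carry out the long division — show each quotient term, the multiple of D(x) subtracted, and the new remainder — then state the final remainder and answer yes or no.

Step 1: lead(12x⁸ − 2x⁷ − 5x⁶ + 27x⁵ + 12x⁴ − 7x³ − 34x² − 13x + 21) ÷ lead(D) = 12x⁸ ÷ 3x² = 4x⁶. Subtract (4x⁶)·D = 12x⁸ + 4x⁷ − 12x⁶. Remainder: −6x⁷ + 7x⁶ + 27x⁵ + 12x⁴ − 7x³ − 34x² − 13x + 21.
Step 2: lead(−6x⁷ + 7x⁶ + 27x⁵ + 12x⁴ − 7x³ − 34x² − 13x + 21) ÷ lead(D) = −6x⁷ ÷ 3x² = −2x⁵. Subtract (−2x⁵)·D = −6x⁷ − 2x⁶ + 6x⁵. Remainder: 9x⁶ + 21x⁵ + 12x⁴ − 7x³ − 34x² − 13x + 21.
Step 3: lead(9x⁶ + 21x⁵ + 12x⁴ − 7x³ − 34x² − 13x + 21) ÷ lead(D) = 9x⁶ ÷ 3x² = 3x⁴. Subtract (3x⁴)·D = 9x⁶ + 3x⁵ − 9x⁴. Remainder: 18x⁵ + 21x⁴ − 7x³ − 34x² − 13x + 21.
Step 4: lead(18x⁵ + 21x⁴ − 7x³ − 34x² − 13x + 21) ÷ lead(D) = 18x⁵ ÷ 3x² = 6x³. Subtract (6x³)·D = 18x⁵ + 6x⁴ − 18x³. Remainder: 15x⁴ + 11x³ − 34x² − 13x + 21.
Step 5: lead(15x⁴ + 11x³ − 34x² − 13x + 21) ÷ lead(D) = 15x⁴ ÷ 3x² = 5x². Subtract (5x²)·D = 15x⁴ + 5x³ − 15x². Remainder: 6x³ − 19x² − 13x + 21.
Step 6: lead(6x³ − 19x² − 13x + 21) ÷ lead(D) = 6x³ ÷ 3x² = 2x. Subtract (2x)·D = 6x³ + 2x² − 6x. Remainder: −21x² − 7x + 21.
Step 7: lead(−21x² − 7x + 21) ÷ lead(D) = −21x² ÷ 3x² = −7. Subtract (−7)·D = −21x² − 7x + 21. Remainder: 0.

R(x) = 0, so D(x) is a factor of P(x). yes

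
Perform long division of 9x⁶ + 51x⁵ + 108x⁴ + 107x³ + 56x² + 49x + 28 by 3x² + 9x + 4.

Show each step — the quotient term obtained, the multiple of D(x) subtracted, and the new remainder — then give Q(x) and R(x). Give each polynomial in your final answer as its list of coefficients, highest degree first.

Step 1: lead(9x⁶ + 51x⁵ + 108x⁴ + 107x³ + 56x² + 49x + 28) ÷ lead(D) = 9x⁶ ÷ 3x² = 3x⁴. Subtract (3x⁴)·D = 9x⁶ + 27x⁵ + 12x⁴. Remainder: 24x⁵ + 96x⁴ + 107x³ + 56x² + 49x + 28.
Step 2: lead(24x⁵ + 96x⁴ + 107x³ + 56x² + 49x + 28) ÷ lead(D) = 24x⁵ ÷ 3x² = 8x³. Subtract (8x³)·D = 24x⁵ + 72x⁴ + 32x³. Remainder: 24x⁴ + 75x³ + 56x² + 49x + 28.
Step 3: lead(24x⁴ + 75x³ + 56x² + 49x + 28) ÷ lead(D) = 24x⁴ ÷ 3x² = 8x². Subtract (8x²)·D = 24x⁴ + 72x³ + 32x². Remainder: 3x³ + 24x² + 49x + 28.
Step 4: lead(3x³ + 24x² + 49x + 28) ÷ lead(D) = 3x³ ÷ 3x² = x. Subtract (x)·D = 3x³ + 9x² + 4x. Remainder: 15x² + 45x + 28.
Step 5: lead(15x² + 45x + 28) ÷ lead(D) = 15x² ÷ 3x² = 5. Subtract (5)·D = 15x² + 45x + 20. Remainder: 8.

Q = [3, 8, 8, 1, 5]; R = [8]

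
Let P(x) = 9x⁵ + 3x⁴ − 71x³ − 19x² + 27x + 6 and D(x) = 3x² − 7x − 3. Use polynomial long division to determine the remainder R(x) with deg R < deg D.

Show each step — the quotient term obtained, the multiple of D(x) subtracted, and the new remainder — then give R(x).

R(x) = −3

Step 1: lead(9x⁵ + 3x⁴ − 71x³ − 19x² + 27x + 6) ÷ lead(D) = 9x⁵ ÷ 3x² = 3x³. Subtract (3x³)·D = 9x⁵ − 21x⁴ − 9x³. Remainder: 24x⁴ − 62x³ − 19x² + 27x + 6.
Step 2: lead(24x⁴ − 62x³ − 19x² + 27x + 6) ÷ lead(D) = 24x⁴ ÷ 3x² = 8x². Subtract (8x²)·D = 24x⁴ − 56x³ − 24x². Remainder: −6x³ + 5x² + 27x + 6.
Step 3: lead(−6x³ + 5x² + 27x + 6) ÷ lead(D) = −6x³ ÷ 3x² = −2x. Subtract (−2x)·D = −6x³ + 14x² + 6x. Remainder: −9x² + 21x + 6.
Step 4: lead(−9x² + 21x + 6) ÷ lead(D) = −9x² ÷ 3x² = −3. Subtract (−3)·D = −9x² + 21x + 9. Remainder: −3.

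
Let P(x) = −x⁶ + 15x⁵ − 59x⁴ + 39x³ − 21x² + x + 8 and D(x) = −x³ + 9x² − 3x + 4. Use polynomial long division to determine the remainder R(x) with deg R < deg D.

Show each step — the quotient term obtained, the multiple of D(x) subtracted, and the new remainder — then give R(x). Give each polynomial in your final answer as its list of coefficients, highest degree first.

R = [-4, 4]

Step 1: lead(−x⁶ + 15x⁵ − 59x⁴ + 39x³ − 21x² + x + 8) ÷ lead(D) = −x⁶ ÷ −x³ = x³. Subtract (x³)·D = −x⁶ + 9x⁵ − 3x⁴ + 4x³. Remainder: 6x⁵ − 56x⁴ + 35x³ − 21x² + x + 8.
Step 2: lead(6x⁵ − 56x⁴ + 35x³ − 21x² + x + 8) ÷ lead(D) = 6x⁵ ÷ −x³ = −6x². Subtract (−6x²)·D = 6x⁵ − 54x⁴ + 18x³ − 24x². Remainder: −2x⁴ + 17x³ + 3x² + x + 8.
Step 3: lead(−2x⁴ + 17x³ + 3x² + x + 8) ÷ lead(D) = −2x⁴ ÷ −x³ = 2x. Subtract (2x)·D = −2x⁴ + 18x³ − 6x² + 8x. Remainder: −x³ + 9x² − 7x + 8.
Step 4: lead(−x³ + 9x² − 7x + 8) ÷ lead(D) = −x³ ÷ −x³ = 1. Subtract (1)·D = −x³ + 9x² − 3x + 4. Remainder: −4x + 4.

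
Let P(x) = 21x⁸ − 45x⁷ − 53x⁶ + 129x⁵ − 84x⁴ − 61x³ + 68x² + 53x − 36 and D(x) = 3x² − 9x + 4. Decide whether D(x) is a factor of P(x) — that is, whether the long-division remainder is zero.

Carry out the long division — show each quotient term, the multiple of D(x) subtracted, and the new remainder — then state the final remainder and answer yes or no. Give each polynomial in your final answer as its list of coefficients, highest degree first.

Step 1: lead(21x⁸ − 45x⁷ − 53x⁶ + 129x⁵ − 84x⁴ − 61x³ + 68x² + 53x − 36) ÷ lead(D) = 21x⁸ ÷ 3x² = 7x⁶. Subtract (7x⁶)·D = 21x⁸ − 63x⁷ + 28x⁶. Remainder: 18x⁷ − 81x⁶ + 129x⁵ − 84x⁴ − 61x³ + 68x² + 53x − 36.
Step 2: lead(18x⁷ − 81x⁶ + 129x⁵ − 84x⁴ − 61x³ + 68x² + 53x − 36) ÷ lead(D) = 18x⁷ ÷ 3x² = 6x⁵. Subtract (6x⁵)·D = 18x⁷ − 54x⁶ + 24x⁵. Remainder: −27x⁶ + 105x⁵ − 84x⁴ − 61x³ + 68x² + 53x − 36.
Step 3: lead(−27x⁶ + 105x⁵ − 84x⁴ − 61x³ + 68x² + 53x − 36) ÷ lead(D) = −27x⁶ ÷ 3x² = −9x⁴. Subtract (−9x⁴)·D = −27x⁶ + 81x⁵ − 36x⁴. Remainder: 24x⁵ − 48x⁴ − 61x³ + 68x² + 53x − 36.
Step 4: lead(24x⁵ − 48x⁴ − 61x³ + 68x² + 53x − 36) ÷ lead(D) = 24x⁵ ÷ 3x² = 8x³. Subtract (8x³)·D = 24x⁵ − 72x⁴ + 32x³. Remainder: 24x⁴ − 93x³ + 68x² + 53x − 36.
Step 5: lead(24x⁴ − 93x³ + 68x² + 53x − 36) ÷ lead(D) = 24x⁴ ÷ 3x² = 8x². Subtract (8x²)·D = 24x⁴ − 72x³ + 32x². Remainder: −21x³ + 36x² + 53x − 36.
Step 6: lead(−21x³ + 36x² + 53x − 36) ÷ lead(D) = −21x³ ÷ 3x² = −7x. Subtract (−7x)·D = −21x³ + 63x² − 28x. Remainder: −27x² + 81x − 36.
Step 7: lead(−27x² + 81x − 36) ÷ lead(D) = −27x² ÷ 3x² = −9. Subtract (−9)·D = −27x² + 81x − 36. Remainder: 0.

R = [0], so D(x) is a factor of P(x). yes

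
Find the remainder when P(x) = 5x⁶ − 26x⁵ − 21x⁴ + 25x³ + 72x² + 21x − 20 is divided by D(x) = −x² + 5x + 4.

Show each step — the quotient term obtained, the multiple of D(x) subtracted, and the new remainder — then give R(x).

R(x) = −8

Step 1: lead(5x⁶ − 26x⁵ − 21x⁴ + 25x³ + 72x² + 21x − 20) ÷ lead(D) = 5x⁶ ÷ −x² = −5x⁴. Subtract (−5x⁴)·D = 5x⁶ − 25x⁵ − 20x⁴. Remainder: −x⁵ − x⁴ + 25x³ + 72x² + 21x − 20.
Step 2: lead(−x⁵ − x⁴ + 25x³ + 72x² + 21x − 20) ÷ lead(D) = −x⁵ ÷ −x² = x³. Subtract (x³)·D = −x⁵ + 5x⁴ + 4x³. Remainder: −6x⁴ + 21x³ + 72x² + 21x − 20.
Step 3: lead(−6x⁴ + 21x³ + 72x² + 21x − 20) ÷ lead(D) = −6x⁴ ÷ −x² = 6x². Subtract (6x²)·D = −6x⁴ + 30x³ + 24x². Remainder: −9x³ + 48x² + 21x − 20.
Step 4: lead(−9x³ + 48x² + 21x − 20) ÷ lead(D) = −9x³ ÷ −x² = 9x. Subtract (9x)·D = −9x³ + 45x² + 36x. Remainder: 3x² − 15x − 20.
Step 5: lead(3x² − 15x − 20) ÷ lead(D) = 3x² ÷ −x² = −3. Subtract (−3)·D = 3x² − 15x − 12. Remainder: −8.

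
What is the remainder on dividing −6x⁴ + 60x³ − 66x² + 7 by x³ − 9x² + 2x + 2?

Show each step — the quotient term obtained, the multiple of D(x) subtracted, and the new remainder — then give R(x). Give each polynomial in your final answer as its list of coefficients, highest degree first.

R = [-5]

Step 1: lead(−6x⁴ + 60x³ − 66x² + 7) ÷ lead(D) = −6x⁴ ÷ x³ = −6x. Subtract (−6x)·D = −6x⁴ + 54x³ − 12x² − 12x. Remainder: 6x³ − 54x² + 12x + 7.
Step 2: lead(6x³ − 54x² + 12x + 7) ÷ lead(D) = 6x³ ÷ x³ = 6. Subtract (6)·D = 6x³ − 54x² + 12x + 12. Remainder: −5.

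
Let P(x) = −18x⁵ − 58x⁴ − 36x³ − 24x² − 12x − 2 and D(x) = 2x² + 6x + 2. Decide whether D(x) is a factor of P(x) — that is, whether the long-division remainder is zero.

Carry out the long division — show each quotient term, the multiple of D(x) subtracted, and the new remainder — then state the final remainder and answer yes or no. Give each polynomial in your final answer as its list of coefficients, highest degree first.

Step 1: lead(−18x⁵ − 58x⁴ − 36x³ − 24x² − 12x − 2) ÷ lead(D) = −18x⁵ ÷ 2x² = −9x³. Subtract (−9x³)·D = −18x⁵ − 54x⁴ − 18x³. Remainder: −4x⁴ − 18x³ − 24x² − 12x − 2.
Step 2: lead(−4x⁴ − 18x³ − 24x² − 12x − 2) ÷ lead(D) = −4x⁴ ÷ 2x² = −2x². Subtract (−2x²)·D = −4x⁴ − 12x³ − 4x². Remainder: −6x³ − 20x² − 12x − 2.
Step 3: lead(−6x³ − 20x² − 12x − 2) ÷ lead(D) = −6x³ ÷ 2x² = −3x. Subtract (−3x)·D = −6x³ − 18x² − 6x. Remainder: −2x² − 6x − 2.
Step 4: lead(−2x² − 6x − 2) ÷ lead(D) = −2x² ÷ 2x² = −1. Subtract (−1)·D = −2x² − 6x − 2. Remainder: 0.

R = [0], so D(x) is a factor of P(x). yes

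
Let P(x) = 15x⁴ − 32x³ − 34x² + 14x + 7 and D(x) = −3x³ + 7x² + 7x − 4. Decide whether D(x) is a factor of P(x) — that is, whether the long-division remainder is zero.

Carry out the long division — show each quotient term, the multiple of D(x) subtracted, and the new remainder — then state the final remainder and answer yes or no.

R(x) = 8x² + x + 3, so D(x) is not a factor of P(x). no

Step 1: lead(15x⁴ − 32x³ − 34x² + 14x + 7) ÷ lead(D) = 15x⁴ ÷ −3x³ = −5x. Subtract (−5x)·D = 15x⁴ − 35x³ − 35x² + 20x. Remainder: 3x³ + x² − 6x + 7.
Step 2: lead(3x³ + x² − 6x + 7) ÷ lead(D) = 3x³ ÷ −3x³ = −1. Subtract (−1)·D = 3x³ − 7x² − 7x + 4. Remainder: 8x² + x + 3.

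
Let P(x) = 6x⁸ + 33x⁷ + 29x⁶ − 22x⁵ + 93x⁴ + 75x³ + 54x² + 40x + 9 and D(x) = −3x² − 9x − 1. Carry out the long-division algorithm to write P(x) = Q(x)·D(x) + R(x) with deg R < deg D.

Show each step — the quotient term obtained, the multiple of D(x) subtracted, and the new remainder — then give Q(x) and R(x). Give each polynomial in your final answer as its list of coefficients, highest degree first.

Q = [-2, -5, 6, -9, -6, -4, -4]; R = [5]

Step 1: lead(6x⁸ + 33x⁷ + 29x⁶ − 22x⁵ + 93x⁴ + 75x³ + 54x² + 40x + 9) ÷ lead(D) = 6x⁸ ÷ −3x² = −2x⁶. Subtract (−2x⁶)·D = 6x⁸ + 18x⁷ + 2x⁶. Remainder: 15x⁷ + 27x⁶ − 22x⁵ + 93x⁴ + 75x³ + 54x² + 40x + 9.
Step 2: lead(15x⁷ + 27x⁶ − 22x⁵ + 93x⁴ + 75x³ + 54x² + 40x + 9) ÷ lead(D) = 15x⁷ ÷ −3x² = −5x⁵. Subtract (−5x⁵)·D = 15x⁷ + 45x⁶ + 5x⁵. Remainder: −18x⁶ − 27x⁵ + 93x⁴ + 75x³ + 54x² + 40x + 9.
Step 3: lead(−18x⁶ − 27x⁵ + 93x⁴ + 75x³ + 54x² + 40x + 9) ÷ lead(D) = −18x⁶ ÷ −3x² = 6x⁴. Subtract (6x⁴)·D = −18x⁶ − 54x⁵ − 6x⁴. Remainder: 27x⁵ + 99x⁴ + 75x³ + 54x² + 40x + 9.
Step 4: lead(27x⁵ + 99x⁴ + 75x³ + 54x² + 40x + 9) ÷ lead(D) = 27x⁵ ÷ −3x² = −9x³. Subtract (−9x³)·D = 27x⁵ + 81x⁴ + 9x³. Remainder: 18x⁴ + 66x³ + 54x² + 40x + 9.
Step 5: lead(18x⁴ + 66x³ + 54x² + 40x + 9) ÷ lead(D) = 18x⁴ ÷ −3x² = −6x². Subtract (−6x²)·D = 18x⁴ + 54x³ + 6x². Remainder: 12x³ + 48x² + 40x + 9.
Step 6: lead(12x³ + 48x² + 40x + 9) ÷ lead(D) = 12x³ ÷ −3x² = −4x. Subtract (−4x)·D = 12x³ + 36x² + 4x. Remainder: 12x² + 36x + 9.
Step 7: lead(12x² + 36x + 9) ÷ lead(D) = 12x² ÷ −3x² = −4. Subtract (−4)·D = 12x² + 36x + 4. Remainder: 5.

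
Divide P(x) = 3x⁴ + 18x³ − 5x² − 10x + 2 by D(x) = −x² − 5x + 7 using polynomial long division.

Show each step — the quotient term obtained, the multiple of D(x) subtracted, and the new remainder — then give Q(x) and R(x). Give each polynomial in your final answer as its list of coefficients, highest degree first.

Step 1: lead(3x⁴ + 18x³ − 5x² − 10x + 2) ÷ lead(D) = 3x⁴ ÷ −x² = −3x². Subtract (−3x²)·D = 3x⁴ + 15x³ − 21x². Remainder: 3x³ + 16x² − 10x + 2.
Step 2: lead(3x³ + 16x² − 10x + 2) ÷ lead(D) = 3x³ ÷ −x² = −3x. Subtract (−3x)·D = 3x³ + 15x² − 21x. Remainder: x² + 11x + 2.
Step 3: lead(x² + 11x + 2) ÷ lead(D) = x² ÷ −x² = −1. Subtract (−1)·D = x² + 5x − 7. Remainder: 6x + 9.

Q = [-3, -3, -1]; R = [6, 9]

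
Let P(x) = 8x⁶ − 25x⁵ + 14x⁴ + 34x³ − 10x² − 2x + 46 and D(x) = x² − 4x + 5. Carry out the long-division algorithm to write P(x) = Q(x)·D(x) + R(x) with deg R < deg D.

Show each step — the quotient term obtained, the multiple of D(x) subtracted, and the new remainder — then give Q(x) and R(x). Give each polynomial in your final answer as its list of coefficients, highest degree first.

Q = [8, 7, 2, 7, 8]; R = [-5, 6]

Step 1: lead(8x⁶ − 25x⁵ + 14x⁴ + 34x³ − 10x² − 2x + 46) ÷ lead(D) = 8x⁶ ÷ x² = 8x⁴. Subtract (8x⁴)·D = 8x⁶ − 32x⁵ + 40x⁴. Remainder: 7x⁵ − 26x⁴ + 34x³ − 10x² − 2x + 46.
Step 2: lead(7x⁵ − 26x⁴ + 34x³ − 10x² − 2x + 46) ÷ lead(D) = 7x⁵ ÷ x² = 7x³. Subtract (7x³)·D = 7x⁵ − 28x⁴ + 35x³. Remainder: 2x⁴ − x³ − 10x² − 2x + 46.
Step 3: lead(2x⁴ − x³ − 10x² − 2x + 46) ÷ lead(D) = 2x⁴ ÷ x² = 2x². Subtract (2x²)·D = 2x⁴ − 8x³ + 10x². Remainder: 7x³ − 20x² − 2x + 46.
Step 4: lead(7x³ − 20x² − 2x + 46) ÷ lead(D) = 7x³ ÷ x² = 7x. Subtract (7x)·D = 7x³ − 28x² + 35x. Remainder: 8x² − 37x + 46.
Step 5: lead(8x² − 37x + 46) ÷ lead(D) = 8x² ÷ x² = 8. Subtract (8)·D = 8x² − 32x + 40. Remainder: −5x + 6.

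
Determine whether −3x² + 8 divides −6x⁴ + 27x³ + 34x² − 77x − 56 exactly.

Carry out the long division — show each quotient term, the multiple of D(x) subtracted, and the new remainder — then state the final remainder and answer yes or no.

Step 1: lead(−6x⁴ + 27x³ + 34x² − 77x − 56) ÷ lead(D) = −6x⁴ ÷ −3x² = 2x². Subtract (2x²)·D = −6x⁴ + 16x². Remainder: 27x³ + 18x² − 77x − 56.
Step 2: lead(27x³ + 18x² − 77x − 56) ÷ lead(D) = 27x³ ÷ −3x² = −9x. Subtract (−9x)·D = 27x³ − 72x. Remainder: 18x² − 5x − 56.
Step 3: lead(18x² − 5x − 56) ÷ lead(D) = 18x² ÷ −3x² = −6. Subtract (−6)·D = 18x² − 48. Remainder: −5x − 8.

R(x) = −5x − 8, so D(x) is not a factor of P(x). no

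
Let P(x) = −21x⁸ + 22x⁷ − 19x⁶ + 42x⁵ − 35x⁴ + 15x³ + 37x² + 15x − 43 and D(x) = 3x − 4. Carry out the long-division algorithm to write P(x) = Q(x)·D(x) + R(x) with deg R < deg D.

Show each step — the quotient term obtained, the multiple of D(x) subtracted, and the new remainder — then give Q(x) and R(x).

Step 1: lead(−21x⁸ + 22x⁷ − 19x⁶ + 42x⁵ − 35x⁴ + 15x³ + 37x² + 15x − 43) ÷ lead(D) = −21x⁸ ÷ 3x = −7x⁷. Subtract (−7x⁷)·D = −21x⁸ + 28x⁷. Remainder: −6x⁷ − 19x⁶ + 42x⁵ − 35x⁴ + 15x³ + 37x² + 15x − 43.
Step 2: lead(−6x⁷ − 19x⁶ + 42x⁵ − 35x⁴ + 15x³ + 37x² + 15x − 43) ÷ lead(D) = −6x⁷ ÷ 3x = −2x⁶. Subtract (−2x⁶)·D = −6x⁷ + 8x⁶. Remainder: −27x⁶ + 42x⁵ − 35x⁴ + 15x³ + 37x² + 15x − 43.
Step 3: lead(−27x⁶ + 42x⁵ − 35x⁴ + 15x³ + 37x² + 15x − 43) ÷ lead(D) = −27x⁶ ÷ 3x = −9x⁵. Subtract (−9x⁵)·D = −27x⁶ + 36x⁵. Remainder: 6x⁵ − 35x⁴ + 15x³ + 37x² + 15x − 43.
Step 4: lead(6x⁵ − 35x⁴ + 15x³ + 37x² + 15x − 43) ÷ lead(D) = 6x⁵ ÷ 3x = 2x⁴. Subtract (2x⁴)·D = 6x⁵ − 8x⁴. Remainder: −27x⁴ + 15x³ + 37x² + 15x − 43.
Step 5: lead(−27x⁴ + 15x³ + 37x² + 15x − 43) ÷ lead(D) = −27x⁴ ÷ 3x = −9x³. Subtract (−9x³)·D = −27x⁴ + 36x³. Remainder: −21x³ + 37x² + 15x − 43.
Step 6: lead(−21x³ + 37x² + 15x − 43) ÷ lead(D) = −21x³ ÷ 3x = −7x². Subtract (−7x²)·D = −21x³ + 28x². Remainder: 9x² + 15x − 43.
Step 7: lead(9x² + 15x − 43) ÷ lead(D) = 9x² ÷ 3x = 3x. Subtract (3x)·D = 9x² − 12x. Remainder: 27x − 43.
Step 8: lead(27x − 43) ÷ lead(D) = 27x ÷ 3x = 9. Subtract (9)·D = 27x − 36. Remainder: −7.

Q(x) = −7x⁷ − 2x⁶ − 9x⁵ + 2x⁴ − 9x³ − 7x² + 3x + 9; R(x) = −7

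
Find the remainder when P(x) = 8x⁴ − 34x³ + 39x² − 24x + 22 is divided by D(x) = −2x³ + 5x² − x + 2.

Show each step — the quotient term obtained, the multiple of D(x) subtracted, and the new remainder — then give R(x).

R(x) = −9x + 8

Step 1: lead(8x⁴ − 34x³ + 39x² − 24x + 22) ÷ lead(D) = 8x⁴ ÷ −2x³ = −4x. Subtract (−4x)·D = 8x⁴ − 20x³ + 4x² − 8x. Remainder: −14x³ + 35x² − 16x + 22.
Step 2: lead(−14x³ + 35x² − 16x + 22) ÷ lead(D) = −14x³ ÷ −2x³ = 7. Subtract (7)·D = −14x³ + 35x² − 7x + 14. Remainder: −9x + 8.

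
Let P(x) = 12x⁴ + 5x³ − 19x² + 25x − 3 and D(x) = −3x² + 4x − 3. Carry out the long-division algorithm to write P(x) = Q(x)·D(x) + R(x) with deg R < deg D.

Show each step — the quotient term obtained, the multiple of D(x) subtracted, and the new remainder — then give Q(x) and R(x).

Q(x) = −4x² − 7x + 1; R(x) = 0

Step 1: lead(12x⁴ + 5x³ − 19x² + 25x − 3) ÷ lead(D) = 12x⁴ ÷ −3x² = −4x². Subtract (−4x²)·D = 12x⁴ − 16x³ + 12x². Remainder: 21x³ − 31x² + 25x − 3.
Step 2: lead(21x³ − 31x² + 25x − 3) ÷ lead(D) = 21x³ ÷ −3x² = −7x. Subtract (−7x)·D = 21x³ − 28x² + 21x. Remainder: −3x² + 4x − 3.
Step 3: lead(−3x² + 4x − 3) ÷ lead(D) = −3x² ÷ −3x² = 1. Subtract (1)·D = −3x² + 4x − 3. Remainder: 0.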